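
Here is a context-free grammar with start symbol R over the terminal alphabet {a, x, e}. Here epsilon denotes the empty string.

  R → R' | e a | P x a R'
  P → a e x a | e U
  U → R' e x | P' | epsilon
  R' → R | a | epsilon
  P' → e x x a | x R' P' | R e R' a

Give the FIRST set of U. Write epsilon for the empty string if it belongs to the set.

FIRST(P): from P→a e x a we get {a}; from P→e U we get {e}. So FIRST(P) = {a, e}.
FIRST(R): from R→R' we get {epsilon, a, e}; from R→e a we get {e}; from R→P x a R' we get {a, e}. So FIRST(R) = {epsilon, a, e}.
FIRST(R'): from R'→R we get {epsilon, a, e}; from R'→a we get {a}; from R'→epsilon we get {epsilon}. So FIRST(R') = {epsilon, a, e}.
FIRST(P'): from P'→e x x a we get {e}; from P'→x R' P' we get {x}; from P'→R e R' a we get {a, e}. So FIRST(P') = {a, e, x}.
FIRST(U): from U→R' e x we get {a, e}; from U→P' we get {a, e, x}; from U→epsilon we get {epsilon}. So FIRST(U) = {epsilon, a, e, x}.

{epsilon, a, e, x}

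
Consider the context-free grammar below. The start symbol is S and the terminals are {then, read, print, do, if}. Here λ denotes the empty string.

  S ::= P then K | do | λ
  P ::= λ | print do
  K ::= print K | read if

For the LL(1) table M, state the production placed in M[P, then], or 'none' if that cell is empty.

FIRST(P) = {λ, print}
FIRST(K) = {print, read}
FIRST(S) = {λ, do, print, then}  (via P then K)
FOLLOW(S) includes $ since S is the start symbol.
FOLLOW(P): in S::=P then K, P is followed by then K with FIRST {then}. Thus FOLLOW(P) = {then}.
For P ::= λ: FIRST(λ) = {λ}, so it goes in M[P, t] for t ∈ {}; since λ ∈ FIRST, also for every t ∈ FOLLOW(P) = {then}.
For P ::= print do: FIRST(print do) = {print}, so it goes in M[P, t] for t ∈ {print}.

P ::= λ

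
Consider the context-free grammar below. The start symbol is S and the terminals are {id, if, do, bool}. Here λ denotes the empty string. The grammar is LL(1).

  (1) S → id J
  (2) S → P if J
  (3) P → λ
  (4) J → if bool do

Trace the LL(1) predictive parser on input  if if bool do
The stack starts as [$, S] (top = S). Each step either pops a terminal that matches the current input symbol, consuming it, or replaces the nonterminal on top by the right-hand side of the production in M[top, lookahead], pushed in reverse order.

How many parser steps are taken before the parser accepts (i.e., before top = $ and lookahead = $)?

step 1: stack=$ S  input=if if bool do $  — expand S → P if J
step 2: stack=$ J if P  input=if if bool do $  — expand P → λ
step 3: stack=$ J if  input=if if bool do $  — match if
step 4: stack=$ J  input=if bool do $  — expand J → if bool do
step 5: stack=$ do bool if  input=if bool do $  — match if
step 6: stack=$ do bool  input=bool do $  — match bool
step 7: stack=$ do  input=do $  — match do
Accept reached after 7 steps.

7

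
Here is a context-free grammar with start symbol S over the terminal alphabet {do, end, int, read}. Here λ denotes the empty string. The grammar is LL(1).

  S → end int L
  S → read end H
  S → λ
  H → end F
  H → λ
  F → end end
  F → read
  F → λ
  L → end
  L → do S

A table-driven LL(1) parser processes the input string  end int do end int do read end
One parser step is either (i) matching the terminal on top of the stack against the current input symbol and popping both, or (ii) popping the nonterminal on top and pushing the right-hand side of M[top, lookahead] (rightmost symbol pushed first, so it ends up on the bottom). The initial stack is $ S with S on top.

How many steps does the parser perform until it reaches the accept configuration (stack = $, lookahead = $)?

      Stack         Input                             Action
   1  $ S           end int do end int do read end $  expand S → end int L
   2  $ L int end   end int do end int do read end $  match end
   3  $ L int       int do end int do read end $      match int
   4  $ L           do end int do read end $          expand L → do S
   5  $ S do        do end int do read end $          match do
   6  $ S           end int do read end $             expand S → end int L
   7  $ L int end   end int do read end $             match end
   8  $ L int       int do read end $                 match int
   9  $ L           do read end $                     expand L → do S
  10  $ S do        do read end $                     match do
  11  $ S           read end $                        expand S → read end H
  12  $ H end read  read end $                        match read
  13  $ H end       end $                             match end
  14  $ H           $                                 expand H → λ
Accept reached after 14 steps.

14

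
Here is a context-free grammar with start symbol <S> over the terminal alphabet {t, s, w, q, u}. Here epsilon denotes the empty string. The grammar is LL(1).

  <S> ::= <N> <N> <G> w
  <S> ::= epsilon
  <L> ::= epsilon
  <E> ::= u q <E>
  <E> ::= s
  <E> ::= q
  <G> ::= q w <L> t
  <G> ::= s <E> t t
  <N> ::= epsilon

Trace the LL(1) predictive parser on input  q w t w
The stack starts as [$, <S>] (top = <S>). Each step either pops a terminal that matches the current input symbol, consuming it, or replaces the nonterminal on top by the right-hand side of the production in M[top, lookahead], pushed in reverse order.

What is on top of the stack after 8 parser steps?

     Stack            Input      Action
  1  $ <S>            q w t w $  expand <S> ::= <N> <N> <G> w
  2  $ w <G> <N> <N>  q w t w $  expand <N> ::= epsilon
  3  $ w <G> <N>      q w t w $  expand <N> ::= epsilon
  4  $ w <G>          q w t w $  expand <G> ::= q w <L> t
  5  $ w t <L> w q    q w t w $  match q
  6  $ w t <L> w      w t w $    match w
  7  $ w t <L>        t w $      expand <L> ::= epsilon
  8  $ w t            t w $      match t
Stack after step 8: $ w (top = w).

w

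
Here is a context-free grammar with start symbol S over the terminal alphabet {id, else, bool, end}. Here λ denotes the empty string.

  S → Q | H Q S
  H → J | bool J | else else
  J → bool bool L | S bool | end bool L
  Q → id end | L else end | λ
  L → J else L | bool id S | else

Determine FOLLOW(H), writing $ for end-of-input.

FIRST(S): from S→Q we get {λ, bool, else, end, id}; from S→H Q S we get {bool, else, end, id}. So FIRST(S) = {λ, bool, else, end, id}.
FIRST(J): from J→bool bool L we get {bool}; from J→S bool we get {bool, else, end, id}; from J→end bool L we get {end}. So FIRST(J) = {bool, else, end, id}.
FIRST(H): from H→J we get {bool, else, end, id}; from H→bool J we get {bool}; from H→else else we get {else}. So FIRST(H) = {bool, else, end, id}.
FIRST(L): from L→J else L we get {bool, else, end, id}; from L→bool id S we get {bool}; from L→else we get {else}. So FIRST(L) = {bool, else, end, id}.
FIRST(Q): from Q→id end we get {id}; from Q→L else end we get {bool, else, end, id}; from Q→λ we get {λ}. So FIRST(Q) = {λ, bool, else, end, id}.
FOLLOW(S) includes $ since S is the start symbol.
FOLLOW(S): in S→H Q S, the suffix after S is empty (adds nothing new); in J→S bool, S is followed by bool with FIRST {bool}; in L→bool id S, the suffix after S is empty, so FOLLOW(S) ⊇ FOLLOW(L) = {$, bool, else, end, id}. Thus FOLLOW(S) = {$, bool, else, end, id}.
FOLLOW(H): in S→H Q S, H is followed by Q S with FIRST {λ, bool, else, end, id}; in S→H Q S, the suffix after H is nullable, so FOLLOW(H) ⊇ FOLLOW(S) = {$, bool, else, end, id}. Thus FOLLOW(H) = {$, bool, else, end, id}.
FOLLOW(J): in H→J, the suffix after J is empty, so FOLLOW(J) ⊇ FOLLOW(H) = {$, bool, else, end, id}; in H→bool J, the suffix after J is empty, so FOLLOW(J) ⊇ FOLLOW(H) = {$, bool, else, end, id}; in L→J else L, J is followed by else L with FIRST {else}. Thus FOLLOW(J) = {$, bool, else, end, id}.
FOLLOW(Q): in S→Q, the suffix after Q is empty, so FOLLOW(Q) ⊇ FOLLOW(S) = {$, bool, else, end, id}; in S→H Q S, Q is followed by S with FIRST {λ, bool, else, end, id}; in S→H Q S, the suffix after Q is nullable, so FOLLOW(Q) ⊇ FOLLOW(S) = {$, bool, else, end, id}. Thus FOLLOW(Q) = {$, bool, else, end, id}.
FOLLOW(L): in J→bool bool L, the suffix after L is empty, so FOLLOW(L) ⊇ FOLLOW(J) = {$, bool, else, end, id}; in J→end bool L, the suffix after L is empty, so FOLLOW(L) ⊇ FOLLOW(J) = {$, bool, else, end, id}; in Q→L else end, L is followed by else end with FIRST {else}; in L→J else L, the suffix after L is empty (adds nothing new). Thus FOLLOW(L) = {$, bool, else, end, id}.

{$, bool, else, end, id}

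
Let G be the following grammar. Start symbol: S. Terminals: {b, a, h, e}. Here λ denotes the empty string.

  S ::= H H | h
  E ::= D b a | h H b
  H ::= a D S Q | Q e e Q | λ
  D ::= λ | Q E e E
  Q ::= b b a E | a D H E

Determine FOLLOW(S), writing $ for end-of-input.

FIRST(Q): from Q::=b b a E we get {b}; from Q::=a D H E we get {a}. So FIRST(Q) = {a, b}.
FIRST(H): from H::=a D S Q we get {a}; from H::=Q e e Q we get {a, b}; from H::=λ we get {λ}. So FIRST(H) = {λ, a, b}.
FIRST(D): from D::=λ we get {λ}; from D::=Q E e E we get {a, b}. So FIRST(D) = {λ, a, b}.
FIRST(S): from S::=H H we get {λ, a, b}; from S::=h we get {h}. So FIRST(S) = {λ, a, b, h}.
FIRST(E): from E::=D b a we get {a, b}; from E::=h H b we get {h}. So FIRST(E) = {a, b, h}.
FOLLOW(S) includes $ since S is the start symbol.
FOLLOW(S): in H::=a D S Q, S is followed by Q with FIRST {a, b}. Thus FOLLOW(S) = {$, a, b}.
FOLLOW(H): in S::=H H (occurrence 1), H is followed by H with FIRST {λ, a, b}; in S::=H H (occurrence 1), the suffix after H is nullable, so FOLLOW(H) ⊇ FOLLOW(S) = {$, a, b}; in S::=H H (occurrence 2), the suffix after H is empty, so FOLLOW(H) ⊇ FOLLOW(S) = {$, a, b}; in E::=h H b, H is followed by b with FIRST {b}; in Q::=a D H E, H is followed by E with FIRST {a, b, h}. Thus FOLLOW(H) = {$, a, b, h}.
FOLLOW(D): in E::=D b a, D is followed by b a with FIRST {b}; in H::=a D S Q, D is followed by S Q with FIRST {a, b, h}; in Q::=a D H E, D is followed by H E with FIRST {a, b, h}. Thus FOLLOW(D) = {a, b, h}.
FOLLOW(Q): in H::=a D S Q, the suffix after Q is empty, so FOLLOW(Q) ⊇ FOLLOW(H) = {$, a, b, h}; in H::=Q e e Q (occurrence 1), Q is followed by e e Q with FIRST {e}; in H::=Q e e Q (occurrence 2), the suffix after Q is empty, so FOLLOW(Q) ⊇ FOLLOW(H) = {$, a, b, h}; in D::=Q E e E, Q is followed by E e E with FIRST {a, b, h}. Thus FOLLOW(Q) = {$, a, b, e, h}.
FOLLOW(E): in D::=Q E e E (occurrence 1), E is followed by e E with FIRST {e}; in D::=Q E e E (occurrence 2), the suffix after E is empty, so FOLLOW(E) ⊇ FOLLOW(D) = {a, b, h}; in Q::=b b a E, the suffix after E is empty, so FOLLOW(E) ⊇ FOLLOW(Q) = {$, a, b, e, h}; in Q::=a D H E, the suffix after E is empty, so FOLLOW(E) ⊇ FOLLOW(Q) = {$, a, b, e, h}. Thus FOLLOW(E) = {$, a, b, e, h}.

{$, a, b}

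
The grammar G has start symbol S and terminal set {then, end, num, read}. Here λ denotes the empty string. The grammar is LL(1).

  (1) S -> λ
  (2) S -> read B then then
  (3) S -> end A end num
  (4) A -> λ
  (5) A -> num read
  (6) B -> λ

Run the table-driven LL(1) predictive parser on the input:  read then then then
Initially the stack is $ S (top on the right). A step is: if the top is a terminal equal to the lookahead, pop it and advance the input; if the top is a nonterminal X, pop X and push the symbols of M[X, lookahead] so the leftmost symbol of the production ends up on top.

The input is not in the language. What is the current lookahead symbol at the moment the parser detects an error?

step 1: stack=$ S  input=read then then then $  — expand S -> read B then then
step 2: stack=$ then then B read  input=read then then then $  — match read
step 3: stack=$ then then B  input=then then then $  — expand B -> λ
step 4: stack=$ then then  input=then then then $  — match then
step 5: stack=$ then  input=then then $  — match then
step 6: stack=$  input=then $  — error: stack empty but input remains

then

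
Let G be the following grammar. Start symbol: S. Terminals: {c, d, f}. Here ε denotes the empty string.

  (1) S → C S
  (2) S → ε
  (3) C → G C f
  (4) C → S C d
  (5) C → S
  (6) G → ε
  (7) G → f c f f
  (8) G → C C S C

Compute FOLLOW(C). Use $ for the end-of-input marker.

FIRST(S) = {ε, d, f}  (via C S)
FIRST(C) = {ε, d, f}  (via G C f, S C d, S)
FIRST(G) = {ε, d, f}  (via C C S C)
FOLLOW(S) includes $ since S is the start symbol.
FOLLOW(G): in C→G C f, G is followed by C f with FIRST {d, f}. Thus FOLLOW(G) = {d, f}.
FOLLOW(S): in S→C S, the suffix after S is empty (adds nothing new); in C→S C d, S is followed by C d with FIRST {d, f}; in C→S, the suffix after S is empty, so FOLLOW(S) ⊇ FOLLOW(C) = {$, d, f}; in G→C C S C, S is followed by C with FIRST {ε, d, f}; in G→C C S C, the suffix after S is nullable, so FOLLOW(S) ⊇ FOLLOW(G) = {d, f}. Thus FOLLOW(S) = {$, d, f}.
FOLLOW(C): in S→C S, C is followed by S with FIRST {ε, d, f}; in S→C S, the suffix after C is nullable, so FOLLOW(C) ⊇ FOLLOW(S) = {$, d, f}; in C→G C f, C is followed by f with FIRST {f}; in C→S C d, C is followed by d with FIRST {d}; in G→C C S C (occurrence 1), C is followed by C S C with FIRST {ε, d, f}; in G→C C S C (occurrence 1), the suffix after C is nullable, so FOLLOW(C) ⊇ FOLLOW(G) = {d, f}; in G→C C S C (occurrence 2), C is followed by S C with FIRST {ε, d, f}; in G→C C S C (occurrence 2), the suffix after C is nullable, so FOLLOW(C) ⊇ FOLLOW(G) = {d, f}; in G→C C S C (occurrence 3), the suffix after C is empty, so FOLLOW(C) ⊇ FOLLOW(G) = {d, f}. Thus FOLLOW(C) = {$, d, f}.

{$, d, f}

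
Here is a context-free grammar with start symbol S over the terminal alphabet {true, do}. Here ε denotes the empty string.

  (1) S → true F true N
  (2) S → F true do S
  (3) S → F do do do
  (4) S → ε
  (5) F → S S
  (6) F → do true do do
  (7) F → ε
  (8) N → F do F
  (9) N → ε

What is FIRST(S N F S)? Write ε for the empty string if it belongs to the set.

{ε, do, true}

FIRST(S): from S→true F true N we get {true}; from S→F true do S we get {do, true}; from S→F do do do we get {do, true}; from S→ε we get {ε}. So FIRST(S) = {ε, do, true}.
FIRST(F): from F→S S we get {ε, do, true}; from F→do true do do we get {do}; from F→ε we get {ε}. So FIRST(F) = {ε, do, true}.
FIRST(N): from N→F do F we get {do, true}; from N→ε we get {ε}. So FIRST(N) = {ε, do, true}.
FIRST(S N F S): take FIRST of each symbol in turn, carrying on past any symbol whose FIRST contains ε; result {ε, do, true}.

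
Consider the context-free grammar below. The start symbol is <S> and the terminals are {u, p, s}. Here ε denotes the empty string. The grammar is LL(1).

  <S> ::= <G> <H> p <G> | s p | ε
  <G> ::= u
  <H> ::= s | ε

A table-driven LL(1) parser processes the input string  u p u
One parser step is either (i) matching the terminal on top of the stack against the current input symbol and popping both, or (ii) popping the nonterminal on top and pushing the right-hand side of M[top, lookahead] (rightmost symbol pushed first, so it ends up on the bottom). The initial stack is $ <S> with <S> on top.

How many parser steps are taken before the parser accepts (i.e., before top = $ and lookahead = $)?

     Stack            Input    Action
  1  $ <S>            u p u $  expand <S> ::= <G> <H> p <G>
  2  $ <G> p <H> <G>  u p u $  expand <G> ::= u
  3  $ <G> p <H> u    u p u $  match u
  4  $ <G> p <H>      p u $    expand <H> ::= ε
  5  $ <G> p          p u $    match p
  6  $ <G>            u $      expand <G> ::= u
  7  $ u              u $      match u
Accept reached after 7 steps.

7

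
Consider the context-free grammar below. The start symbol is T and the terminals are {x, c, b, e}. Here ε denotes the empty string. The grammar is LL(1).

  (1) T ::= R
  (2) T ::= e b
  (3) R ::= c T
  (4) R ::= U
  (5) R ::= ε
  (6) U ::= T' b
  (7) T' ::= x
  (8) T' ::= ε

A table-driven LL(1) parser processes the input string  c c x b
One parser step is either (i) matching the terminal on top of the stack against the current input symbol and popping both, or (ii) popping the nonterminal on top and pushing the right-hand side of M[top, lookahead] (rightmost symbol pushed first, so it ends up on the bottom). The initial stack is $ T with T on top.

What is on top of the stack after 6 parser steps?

T

step 1: stack=$ T  input=c c x b $  — expand T ::= R
step 2: stack=$ R  input=c c x b $  — expand R ::= c T
step 3: stack=$ T c  input=c c x b $  — match c
step 4: stack=$ T  input=c x b $  — expand T ::= R
step 5: stack=$ R  input=c x b $  — expand R ::= c T
step 6: stack=$ T c  input=c x b $  — match c
Stack after step 6: $ T (top = T).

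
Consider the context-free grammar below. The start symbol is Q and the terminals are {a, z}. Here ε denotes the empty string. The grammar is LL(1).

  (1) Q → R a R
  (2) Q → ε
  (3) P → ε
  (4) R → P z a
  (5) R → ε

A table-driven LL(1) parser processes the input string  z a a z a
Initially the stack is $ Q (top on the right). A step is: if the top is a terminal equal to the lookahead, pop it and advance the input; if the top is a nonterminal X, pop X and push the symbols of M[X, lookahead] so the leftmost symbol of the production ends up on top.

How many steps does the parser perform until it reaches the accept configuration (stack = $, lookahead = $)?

10

step 1: stack=$ Q  input=z a a z a $  — expand Q → R a R
step 2: stack=$ R a R  input=z a a z a $  — expand R → P z a
step 3: stack=$ R a a z P  input=z a a z a $  — expand P → ε
step 4: stack=$ R a a z  input=z a a z a $  — match z
step 5: stack=$ R a a  input=a a z a $  — match a
step 6: stack=$ R a  input=a z a $  — match a
step 7: stack=$ R  input=z a $  — expand R → P z a
step 8: stack=$ a z P  input=z a $  — expand P → ε
step 9: stack=$ a z  input=z a $  — match z
step 10: stack=$ a  input=a $  — match a
Accept reached after 10 steps.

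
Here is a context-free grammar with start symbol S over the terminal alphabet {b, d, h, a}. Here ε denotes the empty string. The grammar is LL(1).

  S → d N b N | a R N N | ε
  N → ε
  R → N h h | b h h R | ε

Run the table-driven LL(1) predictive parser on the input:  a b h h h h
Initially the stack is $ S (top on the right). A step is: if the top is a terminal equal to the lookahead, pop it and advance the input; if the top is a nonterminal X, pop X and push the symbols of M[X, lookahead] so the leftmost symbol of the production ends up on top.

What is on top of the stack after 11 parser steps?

      Stack          Input          Action
   1  $ S            a b h h h h $  expand S → a R N N
   2  $ N N R a      a b h h h h $  match a
   3  $ N N R        b h h h h $    expand R → b h h R
   4  $ N N R h h b  b h h h h $    match b
   5  $ N N R h h    h h h h $      match h
   6  $ N N R h      h h h $        match h
   7  $ N N R        h h $          expand R → N h h
   8  $ N N h h N    h h $          expand N → ε
   9  $ N N h h      h h $          match h
  10  $ N N h        h $            match h
  11  $ N N          $              expand N → ε
Stack after step 11: $ N (top = N).

N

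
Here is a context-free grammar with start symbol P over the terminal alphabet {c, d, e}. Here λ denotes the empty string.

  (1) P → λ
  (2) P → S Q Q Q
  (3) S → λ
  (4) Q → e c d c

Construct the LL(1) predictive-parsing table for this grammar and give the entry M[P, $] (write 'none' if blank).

P → λ

FIRST(S) = {λ}
FIRST(Q) = {e}
FIRST(P) = {λ, e}  (via S Q Q Q)
FOLLOW(P) includes $ since P is the start symbol.
FOLLOW(P): P appears on no right-hand side. Thus FOLLOW(P) = {$}.
For P → λ: FIRST(λ) = {λ}, so it goes in M[P, t] for t ∈ {}; since λ ∈ FIRST, also for every t ∈ FOLLOW(P) = {$}.
For P → S Q Q Q: FIRST(S Q Q Q) = {e}, so it goes in M[P, t] for t ∈ {e}.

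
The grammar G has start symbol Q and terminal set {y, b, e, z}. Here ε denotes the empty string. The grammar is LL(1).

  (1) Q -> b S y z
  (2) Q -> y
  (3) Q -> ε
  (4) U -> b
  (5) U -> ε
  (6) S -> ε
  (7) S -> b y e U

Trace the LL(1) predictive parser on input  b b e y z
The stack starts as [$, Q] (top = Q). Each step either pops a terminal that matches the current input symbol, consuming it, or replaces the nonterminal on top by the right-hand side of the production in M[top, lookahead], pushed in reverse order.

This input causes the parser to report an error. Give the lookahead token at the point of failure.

step 1: stack=$ Q  input=b b e y z $  — expand Q -> b S y z
step 2: stack=$ z y S b  input=b b e y z $  — match b
step 3: stack=$ z y S  input=b e y z $  — expand S -> b y e U
step 4: stack=$ z y U e y b  input=b e y z $  — match b
step 5: stack=$ z y U e y  input=e y z $  — error: top is terminal y but lookahead is e

e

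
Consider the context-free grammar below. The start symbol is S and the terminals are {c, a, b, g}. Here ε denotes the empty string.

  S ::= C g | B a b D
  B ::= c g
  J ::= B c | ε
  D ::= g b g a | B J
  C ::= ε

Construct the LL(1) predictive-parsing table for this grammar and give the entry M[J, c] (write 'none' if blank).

J ::= B c

FIRST(B) = {c}
FIRST(C) = {ε}
FIRST(S) = {c, g}  (via C g, B a b D)
FIRST(J) = {ε, c}  (via B c)
FIRST(D) = {c, g}  (via B J)
FOLLOW(S) includes $ since S is the start symbol.
FOLLOW(D): in S::=B a b D, the suffix after D is empty, so FOLLOW(D) ⊇ FOLLOW(S) = {$}. Thus FOLLOW(D) = {$}.
FOLLOW(J): in D::=B J, the suffix after J is empty, so FOLLOW(J) ⊇ FOLLOW(D) = {$}. Thus FOLLOW(J) = {$}.
For J ::= B c: FIRST(B c) = {c}, so it goes in M[J, t] for t ∈ {c}.
For J ::= ε: FIRST(ε) = {ε}, so it goes in M[J, t] for t ∈ {}; since ε ∈ FIRST, also for every t ∈ FOLLOW(J) = {$}.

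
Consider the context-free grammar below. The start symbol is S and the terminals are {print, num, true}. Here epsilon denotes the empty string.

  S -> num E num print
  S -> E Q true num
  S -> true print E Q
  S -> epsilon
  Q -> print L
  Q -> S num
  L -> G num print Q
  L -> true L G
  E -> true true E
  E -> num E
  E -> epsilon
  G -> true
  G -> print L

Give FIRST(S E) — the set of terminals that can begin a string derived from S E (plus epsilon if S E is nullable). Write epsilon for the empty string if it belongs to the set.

FIRST(E): from E->true true E we get {true}; from E->num E we get {num}; from E->epsilon we get {epsilon}. So FIRST(E) = {epsilon, num, true}.
FIRST(G): from G->true we get {true}; from G->print L we get {print}. So FIRST(G) = {print, true}.
FIRST(L): from L->G num print Q we get {print, true}; from L->true L G we get {true}. So FIRST(L) = {print, true}.
FIRST(S): from S->num E num print we get {num}; from S->E Q true num we get {num, print, true}; from S->true print E Q we get {true}; from S->epsilon we get {epsilon}. So FIRST(S) = {epsilon, num, print, true}.
FIRST(Q): from Q->print L we get {print}; from Q->S num we get {num, print, true}. So FIRST(Q) = {num, print, true}.
FIRST(S E): take FIRST of each symbol in turn, carrying on past any symbol whose FIRST contains epsilon; result {epsilon, num, print, true}.

{epsilon, num, print, true}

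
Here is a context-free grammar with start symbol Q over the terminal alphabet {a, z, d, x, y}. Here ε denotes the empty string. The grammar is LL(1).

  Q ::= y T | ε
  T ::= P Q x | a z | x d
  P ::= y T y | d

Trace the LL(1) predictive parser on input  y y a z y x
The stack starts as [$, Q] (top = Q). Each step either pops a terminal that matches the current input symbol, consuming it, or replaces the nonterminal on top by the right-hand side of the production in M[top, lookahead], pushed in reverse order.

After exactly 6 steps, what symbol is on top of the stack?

a

step 1: stack=$ Q  input=y y a z y x $  — expand Q ::= y T
step 2: stack=$ T y  input=y y a z y x $  — match y
step 3: stack=$ T  input=y a z y x $  — expand T ::= P Q x
step 4: stack=$ x Q P  input=y a z y x $  — expand P ::= y T y
step 5: stack=$ x Q y T y  input=y a z y x $  — match y
step 6: stack=$ x Q y T  input=a z y x $  — expand T ::= a z
Stack after step 6: $ x Q y z a (top = a).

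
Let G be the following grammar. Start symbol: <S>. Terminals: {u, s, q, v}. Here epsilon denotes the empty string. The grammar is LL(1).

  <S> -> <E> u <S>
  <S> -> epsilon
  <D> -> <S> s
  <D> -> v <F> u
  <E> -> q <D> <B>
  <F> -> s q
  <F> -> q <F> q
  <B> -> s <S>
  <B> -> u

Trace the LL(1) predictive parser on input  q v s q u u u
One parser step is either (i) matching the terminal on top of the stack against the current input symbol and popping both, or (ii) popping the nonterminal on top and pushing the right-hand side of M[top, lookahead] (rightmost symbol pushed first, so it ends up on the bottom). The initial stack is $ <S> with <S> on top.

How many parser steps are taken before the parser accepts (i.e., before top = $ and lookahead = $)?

13

      Stack                Input            Action
   1  $ <S>                q v s q u u u $  expand <S> -> <E> u <S>
   2  $ <S> u <E>          q v s q u u u $  expand <E> -> q <D> <B>
   3  $ <S> u <B> <D> q    q v s q u u u $  match q
   4  $ <S> u <B> <D>      v s q u u u $    expand <D> -> v <F> u
   5  $ <S> u <B> u <F> v  v s q u u u $    match v
   6  $ <S> u <B> u <F>    s q u u u $      expand <F> -> s q
   7  $ <S> u <B> u q s    s q u u u $      match s
   8  $ <S> u <B> u q      q u u u $        match q
   9  $ <S> u <B> u        u u u $          match u
  10  $ <S> u <B>          u u $            expand <B> -> u
  11  $ <S> u u            u u $            match u
  12  $ <S> u              u $              match u
  13  $ <S>                $                expand <S> -> epsilon
Accept reached after 13 steps.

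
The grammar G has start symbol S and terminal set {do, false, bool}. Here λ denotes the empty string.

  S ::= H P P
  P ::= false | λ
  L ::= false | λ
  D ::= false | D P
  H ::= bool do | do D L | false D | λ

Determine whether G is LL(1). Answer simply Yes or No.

FIRST(S) = {λ, bool, do, false}
FIRST(P) = {λ, false}
FIRST(L) = {λ, false}
FIRST(D) = {false}
FIRST(H) = {λ, bool, do, false}
FOLLOW(S) = {$}
FOLLOW(P) = {$, false}
FOLLOW(L) = {$, false}
FOLLOW(D) = {$, false}
FOLLOW(H) = {$, false}
Cell M[D, false] receives both D ::= false and D ::= D P — the grammar is not LL(1).

No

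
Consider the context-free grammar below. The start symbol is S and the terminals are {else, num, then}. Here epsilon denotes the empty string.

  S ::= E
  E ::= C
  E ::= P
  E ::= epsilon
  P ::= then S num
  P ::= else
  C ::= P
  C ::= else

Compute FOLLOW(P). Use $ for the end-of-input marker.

{$, num}

FIRST(P) = {else, then}
FIRST(C) = {else, then}  (via P)
FIRST(E) = {epsilon, else, then}  (via C, P)
FIRST(S) = {epsilon, else, then}  (via E)
FOLLOW(S) includes $ since S is the start symbol.
FOLLOW(S): in P::=then S num, S is followed by num with FIRST {num}. Thus FOLLOW(S) = {$, num}.
FOLLOW(E): in S::=E, the suffix after E is empty, so FOLLOW(E) ⊇ FOLLOW(S) = {$, num}. Thus FOLLOW(E) = {$, num}.
FOLLOW(C): in E::=C, the suffix after C is empty, so FOLLOW(C) ⊇ FOLLOW(E) = {$, num}. Thus FOLLOW(C) = {$, num}.
FOLLOW(P): in E::=P, the suffix after P is empty, so FOLLOW(P) ⊇ FOLLOW(E) = {$, num}; in C::=P, the suffix after P is empty, so FOLLOW(P) ⊇ FOLLOW(C) = {$, num}. Thus FOLLOW(P) = {$, num}.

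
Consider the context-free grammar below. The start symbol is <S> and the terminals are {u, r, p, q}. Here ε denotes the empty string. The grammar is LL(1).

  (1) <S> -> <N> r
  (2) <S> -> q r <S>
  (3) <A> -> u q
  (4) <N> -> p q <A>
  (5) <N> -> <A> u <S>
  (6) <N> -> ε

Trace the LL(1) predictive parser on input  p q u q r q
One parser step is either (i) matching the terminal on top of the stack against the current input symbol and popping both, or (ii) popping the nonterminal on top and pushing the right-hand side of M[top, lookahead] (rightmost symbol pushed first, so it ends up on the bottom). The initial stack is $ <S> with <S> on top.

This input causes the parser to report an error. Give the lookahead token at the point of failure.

q

step 1: stack=$ <S>  input=p q u q r q $  — expand <S> -> <N> r
step 2: stack=$ r <N>  input=p q u q r q $  — expand <N> -> p q <A>
step 3: stack=$ r <A> q p  input=p q u q r q $  — match p
step 4: stack=$ r <A> q  input=q u q r q $  — match q
step 5: stack=$ r <A>  input=u q r q $  — expand <A> -> u q
step 6: stack=$ r q u  input=u q r q $  — match u
step 7: stack=$ r q  input=q r q $  — match q
step 8: stack=$ r  input=r q $  — match r
step 9: stack=$  input=q $  — error: stack empty but input remains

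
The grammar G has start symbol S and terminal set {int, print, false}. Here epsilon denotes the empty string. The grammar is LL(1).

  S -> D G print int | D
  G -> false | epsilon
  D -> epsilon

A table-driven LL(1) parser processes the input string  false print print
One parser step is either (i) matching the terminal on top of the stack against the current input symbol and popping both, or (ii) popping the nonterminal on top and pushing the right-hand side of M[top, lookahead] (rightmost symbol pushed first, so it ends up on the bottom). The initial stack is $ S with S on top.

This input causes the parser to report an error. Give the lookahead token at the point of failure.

step 1: stack=$ S  input=false print print $  — expand S -> D G print int
step 2: stack=$ int print G D  input=false print print $  — expand D -> epsilon
step 3: stack=$ int print G  input=false print print $  — expand G -> false
step 4: stack=$ int print false  input=false print print $  — match false
step 5: stack=$ int print  input=print print $  — match print
step 6: stack=$ int  input=print $  — error: top is terminal int but lookahead is print

print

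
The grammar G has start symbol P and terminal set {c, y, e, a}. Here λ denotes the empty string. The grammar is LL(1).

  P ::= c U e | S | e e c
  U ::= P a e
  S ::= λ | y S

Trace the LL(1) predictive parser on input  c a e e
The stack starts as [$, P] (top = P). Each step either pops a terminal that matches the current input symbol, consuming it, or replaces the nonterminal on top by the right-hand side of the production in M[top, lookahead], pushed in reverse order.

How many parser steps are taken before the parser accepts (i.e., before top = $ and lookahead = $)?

step 1: stack=$ P  input=c a e e $  — expand P ::= c U e
step 2: stack=$ e U c  input=c a e e $  — match c
step 3: stack=$ e U  input=a e e $  — expand U ::= P a e
step 4: stack=$ e e a P  input=a e e $  — expand P ::= S
step 5: stack=$ e e a S  input=a e e $  — expand S ::= λ
step 6: stack=$ e e a  input=a e e $  — match a
step 7: stack=$ e e  input=e e $  — match e
step 8: stack=$ e  input=e $  — match e
Accept reached after 8 steps.

8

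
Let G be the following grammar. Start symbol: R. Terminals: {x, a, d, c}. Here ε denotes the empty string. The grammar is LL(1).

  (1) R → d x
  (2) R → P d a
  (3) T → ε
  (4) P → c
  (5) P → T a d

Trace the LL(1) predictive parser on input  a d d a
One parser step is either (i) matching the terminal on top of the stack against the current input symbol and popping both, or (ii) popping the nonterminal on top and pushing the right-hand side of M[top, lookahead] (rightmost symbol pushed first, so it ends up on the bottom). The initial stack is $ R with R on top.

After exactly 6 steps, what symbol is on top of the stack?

a

step 1: stack=$ R  input=a d d a $  — expand R → P d a
step 2: stack=$ a d P  input=a d d a $  — expand P → T a d
step 3: stack=$ a d d a T  input=a d d a $  — expand T → ε
step 4: stack=$ a d d a  input=a d d a $  — match a
step 5: stack=$ a d d  input=d d a $  — match d
step 6: stack=$ a d  input=d a $  — match d
Stack after step 6: $ a (top = a).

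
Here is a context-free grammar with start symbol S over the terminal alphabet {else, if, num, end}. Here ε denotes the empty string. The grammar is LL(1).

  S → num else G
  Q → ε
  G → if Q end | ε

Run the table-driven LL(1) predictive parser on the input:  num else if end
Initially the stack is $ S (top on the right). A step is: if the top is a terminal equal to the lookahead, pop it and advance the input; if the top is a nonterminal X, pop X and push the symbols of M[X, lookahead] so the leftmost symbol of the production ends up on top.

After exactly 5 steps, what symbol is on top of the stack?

step 1: stack=$ S  input=num else if end $  — expand S → num else G
step 2: stack=$ G else num  input=num else if end $  — match num
step 3: stack=$ G else  input=else if end $  — match else
step 4: stack=$ G  input=if end $  — expand G → if Q end
step 5: stack=$ end Q if  input=if end $  — match if
Stack after step 5: $ end Q (top = Q).

Q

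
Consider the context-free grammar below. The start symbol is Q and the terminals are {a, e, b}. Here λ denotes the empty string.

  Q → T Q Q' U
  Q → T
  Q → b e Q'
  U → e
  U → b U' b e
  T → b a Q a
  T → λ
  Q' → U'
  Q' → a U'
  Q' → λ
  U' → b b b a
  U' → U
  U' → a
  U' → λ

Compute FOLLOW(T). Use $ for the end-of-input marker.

FIRST(U) = {b, e}
FIRST(T) = {λ, b}
FIRST(U') = {λ, a, b, e}  (via U)
FIRST(Q') = {λ, a, b, e}  (via U')
FIRST(Q) = {λ, a, b, e}  (via T Q Q' U, T)
FOLLOW(Q) includes $ since Q is the start symbol.
FOLLOW(Q): in Q→T Q Q' U, Q is followed by Q' U with FIRST {a, b, e}; in T→b a Q a, Q is followed by a with FIRST {a}. Thus FOLLOW(Q) = {$, a, b, e}.
FOLLOW(T): in Q→T Q Q' U, T is followed by Q Q' U with FIRST {a, b, e}; in Q→T, the suffix after T is empty, so FOLLOW(T) ⊇ FOLLOW(Q) = {$, a, b, e}. Thus FOLLOW(T) = {$, a, b, e}.
FOLLOW(Q'): in Q→T Q Q' U, Q' is followed by U with FIRST {b, e}; in Q→b e Q', the suffix after Q' is empty, so FOLLOW(Q') ⊇ FOLLOW(Q) = {$, a, b, e}. Thus FOLLOW(Q') = {$, a, b, e}.
FOLLOW(U'): in U→b U' b e, U' is followed by b e with FIRST {b}; in Q'→U', the suffix after U' is empty, so FOLLOW(U') ⊇ FOLLOW(Q') = {$, a, b, e}; in Q'→a U', the suffix after U' is empty, so FOLLOW(U') ⊇ FOLLOW(Q') = {$, a, b, e}. Thus FOLLOW(U') = {$, a, b, e}.
FOLLOW(U): in Q→T Q Q' U, the suffix after U is empty, so FOLLOW(U) ⊇ FOLLOW(Q) = {$, a, b, e}; in U'→U, the suffix after U is empty, so FOLLOW(U) ⊇ FOLLOW(U') = {$, a, b, e}. Thus FOLLOW(U) = {$, a, b, e}.

{$, a, b, e}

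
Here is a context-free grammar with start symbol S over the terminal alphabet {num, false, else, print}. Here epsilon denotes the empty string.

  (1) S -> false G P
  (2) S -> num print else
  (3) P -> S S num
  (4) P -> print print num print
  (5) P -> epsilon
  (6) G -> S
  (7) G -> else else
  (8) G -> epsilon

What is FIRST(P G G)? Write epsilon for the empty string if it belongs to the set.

{epsilon, else, false, num, print}

FIRST(S) = {false, num}
FIRST(P) = {epsilon, false, num, print}  (via S S num)
FIRST(G) = {epsilon, else, false, num}  (via S)
FIRST(P G G): take FIRST of each symbol in turn, carrying on past any symbol whose FIRST contains epsilon; result {epsilon, else, false, num, print}.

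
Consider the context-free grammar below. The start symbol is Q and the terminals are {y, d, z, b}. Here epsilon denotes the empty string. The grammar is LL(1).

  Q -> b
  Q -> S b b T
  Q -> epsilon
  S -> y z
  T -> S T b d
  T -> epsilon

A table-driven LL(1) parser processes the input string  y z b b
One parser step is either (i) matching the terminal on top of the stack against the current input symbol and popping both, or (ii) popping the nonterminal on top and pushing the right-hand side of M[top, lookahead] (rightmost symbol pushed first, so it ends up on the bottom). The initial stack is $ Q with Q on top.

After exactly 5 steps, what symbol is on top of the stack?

     Stack        Input      Action
  1  $ Q          y z b b $  expand Q -> S b b T
  2  $ T b b S    y z b b $  expand S -> y z
  3  $ T b b z y  y z b b $  match y
  4  $ T b b z    z b b $    match z
  5  $ T b b      b b $      match b
Stack after step 5: $ T b (top = b).

b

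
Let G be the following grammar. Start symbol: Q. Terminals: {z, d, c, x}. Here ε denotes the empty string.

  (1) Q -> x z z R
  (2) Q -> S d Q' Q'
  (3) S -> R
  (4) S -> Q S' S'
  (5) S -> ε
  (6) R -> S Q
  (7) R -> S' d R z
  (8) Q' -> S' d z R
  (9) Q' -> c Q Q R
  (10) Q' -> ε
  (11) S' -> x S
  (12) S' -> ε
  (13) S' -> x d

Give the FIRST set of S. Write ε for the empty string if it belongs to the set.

{ε, d, x}

FIRST(S'): from S'->x S we get {x}; from S'->ε we get {ε}; from S'->x d we get {x}. So FIRST(S') = {ε, x}.
FIRST(Q'): from Q'->S' d z R we get {d, x}; from Q'->c Q Q R we get {c}; from Q'->ε we get {ε}. So FIRST(Q') = {ε, c, d, x}.
FIRST(Q): from Q->x z z R we get {x}; from Q->S d Q' Q' we get {d, x}. So FIRST(Q) = {d, x}.
FIRST(S): from S->R we get {d, x}; from S->Q S' S' we get {d, x}; from S->ε we get {ε}. So FIRST(S) = {ε, d, x}.
FIRST(R): from R->S Q we get {d, x}; from R->S' d R z we get {d, x}. So FIRST(R) = {d, x}.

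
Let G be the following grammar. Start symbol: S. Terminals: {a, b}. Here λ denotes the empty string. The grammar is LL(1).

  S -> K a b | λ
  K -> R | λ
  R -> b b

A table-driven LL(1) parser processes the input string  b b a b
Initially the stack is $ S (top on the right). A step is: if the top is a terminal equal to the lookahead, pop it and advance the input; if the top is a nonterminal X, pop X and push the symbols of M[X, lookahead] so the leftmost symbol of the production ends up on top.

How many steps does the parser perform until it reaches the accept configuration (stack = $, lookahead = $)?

7

     Stack      Input      Action
  1  $ S        b b a b $  expand S -> K a b
  2  $ b a K    b b a b $  expand K -> R
  3  $ b a R    b b a b $  expand R -> b b
  4  $ b a b b  b b a b $  match b
  5  $ b a b    b a b $    match b
  6  $ b a      a b $      match a
  7  $ b        b $        match b
Accept reached after 7 steps.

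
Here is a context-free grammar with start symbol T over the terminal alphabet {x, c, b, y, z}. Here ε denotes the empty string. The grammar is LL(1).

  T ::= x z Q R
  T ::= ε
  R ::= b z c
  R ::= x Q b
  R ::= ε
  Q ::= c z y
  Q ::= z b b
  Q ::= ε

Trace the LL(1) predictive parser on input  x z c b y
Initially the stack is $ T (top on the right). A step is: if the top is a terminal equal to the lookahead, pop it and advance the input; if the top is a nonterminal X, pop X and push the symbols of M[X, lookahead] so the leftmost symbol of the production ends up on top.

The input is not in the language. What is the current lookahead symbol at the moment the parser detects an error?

step 1: stack=$ T  input=x z c b y $  — expand T ::= x z Q R
step 2: stack=$ R Q z x  input=x z c b y $  — match x
step 3: stack=$ R Q z  input=z c b y $  — match z
step 4: stack=$ R Q  input=c b y $  — expand Q ::= c z y
step 5: stack=$ R y z c  input=c b y $  — match c
step 6: stack=$ R y z  input=b y $  — error: top is terminal z but lookahead is b

b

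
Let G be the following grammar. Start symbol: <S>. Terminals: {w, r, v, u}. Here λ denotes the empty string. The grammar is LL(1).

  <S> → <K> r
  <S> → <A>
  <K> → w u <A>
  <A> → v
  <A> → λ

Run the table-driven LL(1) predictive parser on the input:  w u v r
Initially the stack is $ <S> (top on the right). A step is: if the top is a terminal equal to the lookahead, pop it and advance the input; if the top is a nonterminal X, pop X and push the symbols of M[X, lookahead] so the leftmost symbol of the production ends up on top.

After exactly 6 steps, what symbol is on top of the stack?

r

step 1: stack=$ <S>  input=w u v r $  — expand <S> → <K> r
step 2: stack=$ r <K>  input=w u v r $  — expand <K> → w u <A>
step 3: stack=$ r <A> u w  input=w u v r $  — match w
step 4: stack=$ r <A> u  input=u v r $  — match u
step 5: stack=$ r <A>  input=v r $  — expand <A> → v
step 6: stack=$ r v  input=v r $  — match v
Stack after step 6: $ r (top = r).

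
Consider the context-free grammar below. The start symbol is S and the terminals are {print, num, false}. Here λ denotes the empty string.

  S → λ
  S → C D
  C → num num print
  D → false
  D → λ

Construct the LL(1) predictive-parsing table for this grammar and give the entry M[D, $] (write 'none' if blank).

D → λ

FIRST(C) = {num}
FIRST(D) = {λ, false}
FIRST(S) = {λ, num}  (via C D)
FOLLOW(S) includes $ since S is the start symbol.
FOLLOW(S): S appears on no right-hand side. Thus FOLLOW(S) = {$}.
FOLLOW(D): in S→C D, the suffix after D is empty, so FOLLOW(D) ⊇ FOLLOW(S) = {$}. Thus FOLLOW(D) = {$}.
For D → false: FIRST(false) = {false}, so it goes in M[D, t] for t ∈ {false}.
For D → λ: FIRST(λ) = {λ}, so it goes in M[D, t] for t ∈ {}; since λ ∈ FIRST, also for every t ∈ FOLLOW(D) = {$}.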